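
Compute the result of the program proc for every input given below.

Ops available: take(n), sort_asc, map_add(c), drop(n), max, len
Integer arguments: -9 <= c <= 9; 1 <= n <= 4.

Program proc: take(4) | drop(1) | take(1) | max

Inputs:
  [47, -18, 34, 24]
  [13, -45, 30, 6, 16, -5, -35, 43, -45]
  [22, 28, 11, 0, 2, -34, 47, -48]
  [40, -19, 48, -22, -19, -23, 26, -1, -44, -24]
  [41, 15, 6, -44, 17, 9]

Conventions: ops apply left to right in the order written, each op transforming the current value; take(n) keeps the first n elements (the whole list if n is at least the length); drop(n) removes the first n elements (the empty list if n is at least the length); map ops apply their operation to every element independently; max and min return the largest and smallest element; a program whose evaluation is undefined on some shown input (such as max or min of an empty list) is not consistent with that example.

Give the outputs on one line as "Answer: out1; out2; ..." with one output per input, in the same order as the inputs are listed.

-18; -45; 28; -19; 15

Execution, op by op:
  [47, -18, 34, 24] -> [47, -18, 34, 24] -> [-18, 34, 24] -> [-18] -> -18
  [13, -45, 30, 6, 16, -5, -35, 43, -45] -> [13, -45, 30, 6] -> [-45, 30, 6] -> [-45] -> -45
  [22, 28, 11, 0, 2, -34, 47, -48] -> [22, 28, 11, 0] -> [28, 11, 0] -> [28] -> 28
  [40, -19, 48, -22, -19, -23, 26, -1, -44, -24] -> [40, -19, 48, -22] -> [-19, 48, -22] -> [-19] -> -19
  [41, 15, 6, -44, 17, 9] -> [41, 15, 6, -44] -> [15, 6, -44] -> [15] -> 15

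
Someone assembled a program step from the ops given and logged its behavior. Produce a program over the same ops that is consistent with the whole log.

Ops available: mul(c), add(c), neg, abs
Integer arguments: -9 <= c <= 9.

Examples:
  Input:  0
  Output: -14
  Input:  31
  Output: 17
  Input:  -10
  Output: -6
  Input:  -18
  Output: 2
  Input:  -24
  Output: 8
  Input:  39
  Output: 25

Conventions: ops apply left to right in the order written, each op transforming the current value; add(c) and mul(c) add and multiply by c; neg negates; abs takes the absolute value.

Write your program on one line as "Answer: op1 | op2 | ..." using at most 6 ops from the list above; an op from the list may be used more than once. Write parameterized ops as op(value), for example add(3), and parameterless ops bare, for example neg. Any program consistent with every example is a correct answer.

add(2) | add(-1) | neg | abs | add(-6) | add(-9)

Check, running the answer program on each example:
  0 -> 2 -> 1 -> -1 -> 1 -> -5 -> -14
  31 -> 33 -> 32 -> -32 -> 32 -> 26 -> 17
  -10 -> -8 -> -9 -> 9 -> 9 -> 3 -> -6
  -18 -> -16 -> -17 -> 17 -> 17 -> 11 -> 2
  -24 -> -22 -> -23 -> 23 -> 23 -> 17 -> 8
  39 -> 41 -> 40 -> -40 -> 40 -> 34 -> 25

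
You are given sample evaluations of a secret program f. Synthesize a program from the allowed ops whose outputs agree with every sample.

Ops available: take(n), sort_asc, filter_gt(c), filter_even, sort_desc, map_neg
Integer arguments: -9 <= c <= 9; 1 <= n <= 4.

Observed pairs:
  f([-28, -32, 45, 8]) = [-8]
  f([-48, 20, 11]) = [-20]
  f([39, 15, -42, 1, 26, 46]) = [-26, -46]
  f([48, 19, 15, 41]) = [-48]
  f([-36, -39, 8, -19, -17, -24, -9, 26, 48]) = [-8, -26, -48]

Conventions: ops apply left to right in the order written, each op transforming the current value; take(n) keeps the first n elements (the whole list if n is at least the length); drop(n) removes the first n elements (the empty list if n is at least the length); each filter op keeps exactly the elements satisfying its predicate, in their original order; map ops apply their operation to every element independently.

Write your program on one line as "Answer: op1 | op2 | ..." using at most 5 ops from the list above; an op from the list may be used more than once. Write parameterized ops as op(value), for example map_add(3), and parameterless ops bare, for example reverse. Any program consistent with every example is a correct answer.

sort_desc | filter_gt(5) | filter_even | map_neg | sort_desc

Check, running the answer program on each example:
  [-28, -32, 45, 8] -> [45, 8, -28, -32] -> [45, 8] -> [8] -> [-8] -> [-8]
  [-48, 20, 11] -> [20, 11, -48] -> [20, 11] -> [20] -> [-20] -> [-20]
  [39, 15, -42, 1, 26, 46] -> [46, 39, 26, 15, 1, -42] -> [46, 39, 26, 15] -> [46, 26] -> [-46, -26] -> [-26, -46]
  [48, 19, 15, 41] -> [48, 41, 19, 15] -> [48, 41, 19, 15] -> [48] -> [-48] -> [-48]
  [-36, -39, 8, -19, -17, -24, -9, 26, 48] -> [48, 26, 8, -9, -17, -19, -24, -36, -39] -> [48, 26, 8] -> [48, 26, 8] -> [-48, -26, -8] -> [-8, -26, -48]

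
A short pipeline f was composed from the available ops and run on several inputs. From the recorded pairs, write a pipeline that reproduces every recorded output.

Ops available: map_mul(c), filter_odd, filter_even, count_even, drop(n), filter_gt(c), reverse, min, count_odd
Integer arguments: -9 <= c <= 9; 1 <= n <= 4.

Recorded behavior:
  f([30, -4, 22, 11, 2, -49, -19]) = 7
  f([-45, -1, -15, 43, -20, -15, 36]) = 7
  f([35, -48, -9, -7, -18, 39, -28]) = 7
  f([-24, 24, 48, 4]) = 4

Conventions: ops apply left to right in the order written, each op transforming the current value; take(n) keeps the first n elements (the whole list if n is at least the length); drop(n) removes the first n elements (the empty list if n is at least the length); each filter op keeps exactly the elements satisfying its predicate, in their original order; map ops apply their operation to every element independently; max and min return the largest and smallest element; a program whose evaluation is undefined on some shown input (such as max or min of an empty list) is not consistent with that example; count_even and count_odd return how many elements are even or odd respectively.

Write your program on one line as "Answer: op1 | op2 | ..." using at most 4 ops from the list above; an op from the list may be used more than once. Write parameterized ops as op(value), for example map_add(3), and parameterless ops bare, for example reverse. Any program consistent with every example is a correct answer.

reverse | map_mul(-9) | map_mul(6) | count_even

Check, running the answer program on each example:
  [30, -4, 22, 11, 2, -49, -19] -> [-19, -49, 2, 11, 22, -4, 30] -> [171, 441, -18, -99, -198, 36, -270] -> [1026, 2646, -108, -594, -1188, 216, -1620] -> 7
  [-45, -1, -15, 43, -20, -15, 36] -> [36, -15, -20, 43, -15, -1, -45] -> [-324, 135, 180, -387, 135, 9, 405] -> [-1944, 810, 1080, -2322, 810, 54, 2430] -> 7
  [35, -48, -9, -7, -18, 39, -28] -> [-28, 39, -18, -7, -9, -48, 35] -> [252, -351, 162, 63, 81, 432, -315] -> [1512, -2106, 972, 378, 486, 2592, -1890] -> 7
  [-24, 24, 48, 4] -> [4, 48, 24, -24] -> [-36, -432, -216, 216] -> [-216, -2592, -1296, 1296] -> 4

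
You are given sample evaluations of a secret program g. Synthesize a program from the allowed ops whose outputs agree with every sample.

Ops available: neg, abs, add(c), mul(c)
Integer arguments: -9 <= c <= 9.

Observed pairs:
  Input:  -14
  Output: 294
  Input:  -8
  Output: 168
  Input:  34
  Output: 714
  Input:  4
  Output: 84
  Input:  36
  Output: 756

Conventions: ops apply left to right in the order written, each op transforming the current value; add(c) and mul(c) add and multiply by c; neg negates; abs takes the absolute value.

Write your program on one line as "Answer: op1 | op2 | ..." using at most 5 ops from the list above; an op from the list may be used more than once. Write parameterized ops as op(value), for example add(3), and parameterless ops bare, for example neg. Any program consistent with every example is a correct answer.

mul(7) | mul(3) | neg | abs

Check, running the answer program on each example:
  -14 -> -98 -> -294 -> 294 -> 294
  -8 -> -56 -> -168 -> 168 -> 168
  34 -> 238 -> 714 -> -714 -> 714
  4 -> 28 -> 84 -> -84 -> 84
  36 -> 252 -> 756 -> -756 -> 756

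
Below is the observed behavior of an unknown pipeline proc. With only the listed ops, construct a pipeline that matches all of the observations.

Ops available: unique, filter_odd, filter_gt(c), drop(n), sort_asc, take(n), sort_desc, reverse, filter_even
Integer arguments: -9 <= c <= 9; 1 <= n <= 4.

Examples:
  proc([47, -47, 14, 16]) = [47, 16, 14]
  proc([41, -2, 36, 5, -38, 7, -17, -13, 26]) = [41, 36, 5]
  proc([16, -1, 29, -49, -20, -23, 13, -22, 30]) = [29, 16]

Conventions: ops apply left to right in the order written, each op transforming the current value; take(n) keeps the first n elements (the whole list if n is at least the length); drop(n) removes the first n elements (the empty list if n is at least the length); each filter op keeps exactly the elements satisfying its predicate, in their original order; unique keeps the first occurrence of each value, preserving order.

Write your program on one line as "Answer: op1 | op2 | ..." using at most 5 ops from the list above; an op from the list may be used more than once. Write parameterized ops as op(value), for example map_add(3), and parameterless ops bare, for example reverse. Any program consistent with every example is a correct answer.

take(4) | sort_asc | filter_gt(-4) | reverse | filter_gt(4)

Check, running the answer program on each example:
  [47, -47, 14, 16] -> [47, -47, 14, 16] -> [-47, 14, 16, 47] -> [14, 16, 47] -> [47, 16, 14] -> [47, 16, 14]
  [41, -2, 36, 5, -38, 7, -17, -13, 26] -> [41, -2, 36, 5] -> [-2, 5, 36, 41] -> [-2, 5, 36, 41] -> [41, 36, 5, -2] -> [41, 36, 5]
  [16, -1, 29, -49, -20, -23, 13, -22, 30] -> [16, -1, 29, -49] -> [-49, -1, 16, 29] -> [-1, 16, 29] -> [29, 16, -1] -> [29, 16]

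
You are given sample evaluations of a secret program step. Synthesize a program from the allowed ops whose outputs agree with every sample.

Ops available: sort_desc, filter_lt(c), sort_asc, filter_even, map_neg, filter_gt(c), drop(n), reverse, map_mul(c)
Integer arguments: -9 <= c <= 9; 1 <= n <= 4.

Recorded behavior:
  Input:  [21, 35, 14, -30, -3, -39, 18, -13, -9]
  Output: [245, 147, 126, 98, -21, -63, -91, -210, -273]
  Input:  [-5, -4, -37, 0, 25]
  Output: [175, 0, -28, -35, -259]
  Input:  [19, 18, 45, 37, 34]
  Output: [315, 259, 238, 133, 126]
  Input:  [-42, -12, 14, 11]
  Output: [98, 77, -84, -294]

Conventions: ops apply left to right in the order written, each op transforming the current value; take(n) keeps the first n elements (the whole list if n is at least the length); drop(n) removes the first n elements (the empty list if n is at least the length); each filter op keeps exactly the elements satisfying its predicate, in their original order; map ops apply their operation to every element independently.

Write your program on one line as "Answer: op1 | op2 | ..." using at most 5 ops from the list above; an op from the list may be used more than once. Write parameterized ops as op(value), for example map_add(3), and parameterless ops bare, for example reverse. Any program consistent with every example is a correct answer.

map_neg | map_mul(-7) | sort_asc | sort_desc

Check, running the answer program on each example:
  [21, 35, 14, -30, -3, -39, 18, -13, -9] -> [-21, -35, -14, 30, 3, 39, -18, 13, 9] -> [147, 245, 98, -210, -21, -273, 126, -91, -63] -> [-273, -210, -91, -63, -21, 98, 126, 147, 245] -> [245, 147, 126, 98, -21, -63, -91, -210, -273]
  [-5, -4, -37, 0, 25] -> [5, 4, 37, 0, -25] -> [-35, -28, -259, 0, 175] -> [-259, -35, -28, 0, 175] -> [175, 0, -28, -35, -259]
  [19, 18, 45, 37, 34] -> [-19, -18, -45, -37, -34] -> [133, 126, 315, 259, 238] -> [126, 133, 238, 259, 315] -> [315, 259, 238, 133, 126]
  [-42, -12, 14, 11] -> [42, 12, -14, -11] -> [-294, -84, 98, 77] -> [-294, -84, 77, 98] -> [98, 77, -84, -294]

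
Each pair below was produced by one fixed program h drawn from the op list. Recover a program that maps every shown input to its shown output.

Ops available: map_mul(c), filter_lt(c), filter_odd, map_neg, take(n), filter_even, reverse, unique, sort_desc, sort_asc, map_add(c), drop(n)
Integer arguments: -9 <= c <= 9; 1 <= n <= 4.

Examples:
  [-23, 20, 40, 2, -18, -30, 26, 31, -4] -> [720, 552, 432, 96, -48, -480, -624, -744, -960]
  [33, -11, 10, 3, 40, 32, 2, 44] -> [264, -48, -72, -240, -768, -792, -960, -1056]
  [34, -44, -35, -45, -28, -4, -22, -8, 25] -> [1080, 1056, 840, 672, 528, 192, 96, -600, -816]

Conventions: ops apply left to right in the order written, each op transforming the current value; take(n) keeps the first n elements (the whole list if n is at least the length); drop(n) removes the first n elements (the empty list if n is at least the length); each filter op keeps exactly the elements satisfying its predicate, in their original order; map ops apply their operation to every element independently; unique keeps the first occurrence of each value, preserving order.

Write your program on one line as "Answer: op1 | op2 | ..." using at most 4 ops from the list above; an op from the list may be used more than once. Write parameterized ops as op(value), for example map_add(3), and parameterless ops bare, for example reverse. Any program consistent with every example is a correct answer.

sort_desc | reverse | map_mul(-8) | map_mul(3)

Check, running the answer program on each example:
  [-23, 20, 40, 2, -18, -30, 26, 31, -4] -> [40, 31, 26, 20, 2, -4, -18, -23, -30] -> [-30, -23, -18, -4, 2, 20, 26, 31, 40] -> [240, 184, 144, 32, -16, -160, -208, -248, -320] -> [720, 552, 432, 96, -48, -480, -624, -744, -960]
  [33, -11, 10, 3, 40, 32, 2, 44] -> [44, 40, 33, 32, 10, 3, 2, -11] -> [-11, 2, 3, 10, 32, 33, 40, 44] -> [88, -16, -24, -80, -256, -264, -320, -352] -> [264, -48, -72, -240, -768, -792, -960, -1056]
  [34, -44, -35, -45, -28, -4, -22, -8, 25] -> [34, 25, -4, -8, -22, -28, -35, -44, -45] -> [-45, -44, -35, -28, -22, -8, -4, 25, 34] -> [360, 352, 280, 224, 176, 64, 32, -200, -272] -> [1080, 1056, 840, 672, 528, 192, 96, -600, -816]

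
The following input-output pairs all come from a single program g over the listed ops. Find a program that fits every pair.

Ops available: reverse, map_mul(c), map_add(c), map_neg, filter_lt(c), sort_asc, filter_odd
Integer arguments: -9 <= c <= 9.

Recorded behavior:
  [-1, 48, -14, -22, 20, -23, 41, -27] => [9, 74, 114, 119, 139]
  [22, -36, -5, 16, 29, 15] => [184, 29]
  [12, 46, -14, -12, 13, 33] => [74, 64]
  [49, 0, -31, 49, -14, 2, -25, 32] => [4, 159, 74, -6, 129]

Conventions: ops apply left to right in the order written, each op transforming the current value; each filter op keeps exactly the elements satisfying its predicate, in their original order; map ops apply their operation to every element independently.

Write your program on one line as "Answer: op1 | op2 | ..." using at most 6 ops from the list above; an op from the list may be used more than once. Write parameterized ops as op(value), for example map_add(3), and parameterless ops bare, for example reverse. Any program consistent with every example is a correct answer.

filter_lt(9) | map_neg | map_mul(5) | map_add(3) | map_add(1)

Check, running the answer program on each example:
  [-1, 48, -14, -22, 20, -23, 41, -27] -> [-1, -14, -22, -23, -27] -> [1, 14, 22, 23, 27] -> [5, 70, 110, 115, 135] -> [8, 73, 113, 118, 138] -> [9, 74, 114, 119, 139]
  [22, -36, -5, 16, 29, 15] -> [-36, -5] -> [36, 5] -> [180, 25] -> [183, 28] -> [184, 29]
  [12, 46, -14, -12, 13, 33] -> [-14, -12] -> [14, 12] -> [70, 60] -> [73, 63] -> [74, 64]
  [49, 0, -31, 49, -14, 2, -25, 32] -> [0, -31, -14, 2, -25] -> [0, 31, 14, -2, 25] -> [0, 155, 70, -10, 125] -> [3, 158, 73, -7, 128] -> [4, 159, 74, -6, 129]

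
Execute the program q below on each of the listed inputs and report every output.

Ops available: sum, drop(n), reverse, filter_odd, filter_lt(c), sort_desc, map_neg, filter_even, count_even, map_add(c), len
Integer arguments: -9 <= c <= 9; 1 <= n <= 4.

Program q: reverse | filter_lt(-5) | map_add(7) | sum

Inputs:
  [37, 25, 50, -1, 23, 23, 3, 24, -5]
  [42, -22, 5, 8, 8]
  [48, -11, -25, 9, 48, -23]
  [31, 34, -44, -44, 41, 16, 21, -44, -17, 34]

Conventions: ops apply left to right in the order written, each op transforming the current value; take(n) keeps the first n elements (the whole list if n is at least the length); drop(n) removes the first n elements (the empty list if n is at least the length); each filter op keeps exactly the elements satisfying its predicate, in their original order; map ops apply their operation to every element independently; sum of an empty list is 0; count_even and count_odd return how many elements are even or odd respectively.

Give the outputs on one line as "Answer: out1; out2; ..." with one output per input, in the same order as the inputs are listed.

Execution, op by op:
  [37, 25, 50, -1, 23, 23, 3, 24, -5] -> [-5, 24, 3, 23, 23, -1, 50, 25, 37] -> [] -> [] -> 0
  [42, -22, 5, 8, 8] -> [8, 8, 5, -22, 42] -> [-22] -> [-15] -> -15
  [48, -11, -25, 9, 48, -23] -> [-23, 48, 9, -25, -11, 48] -> [-23, -25, -11] -> [-16, -18, -4] -> -38
  [31, 34, -44, -44, 41, 16, 21, -44, -17, 34] -> [34, -17, -44, 21, 16, 41, -44, -44, 34, 31] -> [-17, -44, -44, -44] -> [-10, -37, -37, -37] -> -121

0; -15; -38; -121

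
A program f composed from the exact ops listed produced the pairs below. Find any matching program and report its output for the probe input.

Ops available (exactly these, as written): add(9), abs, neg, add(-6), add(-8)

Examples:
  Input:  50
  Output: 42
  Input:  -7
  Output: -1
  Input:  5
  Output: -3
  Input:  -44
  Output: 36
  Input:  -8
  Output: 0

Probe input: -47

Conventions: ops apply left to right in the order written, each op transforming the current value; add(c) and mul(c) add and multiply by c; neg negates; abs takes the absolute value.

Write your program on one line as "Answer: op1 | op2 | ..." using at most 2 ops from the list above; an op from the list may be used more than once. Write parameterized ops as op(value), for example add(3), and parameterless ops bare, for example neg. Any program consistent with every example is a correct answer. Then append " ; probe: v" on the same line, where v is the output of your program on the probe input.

abs | add(-8) ; probe: 39

Check, running the answer program on each example:
  50 -> 50 -> 42
  -7 -> 7 -> -1
  5 -> 5 -> -3
  -44 -> 44 -> 36
  -8 -> 8 -> 0
  probe: -47 -> 47 -> 39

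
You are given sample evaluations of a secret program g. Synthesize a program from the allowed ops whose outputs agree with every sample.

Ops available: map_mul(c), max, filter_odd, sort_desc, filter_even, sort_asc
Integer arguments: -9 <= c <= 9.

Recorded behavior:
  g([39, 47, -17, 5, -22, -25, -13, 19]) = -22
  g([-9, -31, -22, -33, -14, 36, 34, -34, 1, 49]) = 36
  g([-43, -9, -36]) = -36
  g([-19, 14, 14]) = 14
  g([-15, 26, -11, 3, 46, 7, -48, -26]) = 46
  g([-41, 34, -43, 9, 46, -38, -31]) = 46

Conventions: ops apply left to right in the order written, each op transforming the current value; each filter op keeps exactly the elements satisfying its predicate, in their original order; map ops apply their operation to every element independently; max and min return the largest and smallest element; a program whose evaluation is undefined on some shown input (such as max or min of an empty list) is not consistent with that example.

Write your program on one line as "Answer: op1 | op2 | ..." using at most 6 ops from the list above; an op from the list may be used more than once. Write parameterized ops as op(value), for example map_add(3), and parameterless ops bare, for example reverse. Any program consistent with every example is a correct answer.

sort_desc | sort_asc | filter_even | sort_desc | max

Check, running the answer program on each example:
  [39, 47, -17, 5, -22, -25, -13, 19] -> [47, 39, 19, 5, -13, -17, -22, -25] -> [-25, -22, -17, -13, 5, 19, 39, 47] -> [-22] -> [-22] -> -22
  [-9, -31, -22, -33, -14, 36, 34, -34, 1, 49] -> [49, 36, 34, 1, -9, -14, -22, -31, -33, -34] -> [-34, -33, -31, -22, -14, -9, 1, 34, 36, 49] -> [-34, -22, -14, 34, 36] -> [36, 34, -14, -22, -34] -> 36
  [-43, -9, -36] -> [-9, -36, -43] -> [-43, -36, -9] -> [-36] -> [-36] -> -36
  [-19, 14, 14] -> [14, 14, -19] -> [-19, 14, 14] -> [14, 14] -> [14, 14] -> 14
  [-15, 26, -11, 3, 46, 7, -48, -26] -> [46, 26, 7, 3, -11, -15, -26, -48] -> [-48, -26, -15, -11, 3, 7, 26, 46] -> [-48, -26, 26, 46] -> [46, 26, -26, -48] -> 46
  [-41, 34, -43, 9, 46, -38, -31] -> [46, 34, 9, -31, -38, -41, -43] -> [-43, -41, -38, -31, 9, 34, 46] -> [-38, 34, 46] -> [46, 34, -38] -> 46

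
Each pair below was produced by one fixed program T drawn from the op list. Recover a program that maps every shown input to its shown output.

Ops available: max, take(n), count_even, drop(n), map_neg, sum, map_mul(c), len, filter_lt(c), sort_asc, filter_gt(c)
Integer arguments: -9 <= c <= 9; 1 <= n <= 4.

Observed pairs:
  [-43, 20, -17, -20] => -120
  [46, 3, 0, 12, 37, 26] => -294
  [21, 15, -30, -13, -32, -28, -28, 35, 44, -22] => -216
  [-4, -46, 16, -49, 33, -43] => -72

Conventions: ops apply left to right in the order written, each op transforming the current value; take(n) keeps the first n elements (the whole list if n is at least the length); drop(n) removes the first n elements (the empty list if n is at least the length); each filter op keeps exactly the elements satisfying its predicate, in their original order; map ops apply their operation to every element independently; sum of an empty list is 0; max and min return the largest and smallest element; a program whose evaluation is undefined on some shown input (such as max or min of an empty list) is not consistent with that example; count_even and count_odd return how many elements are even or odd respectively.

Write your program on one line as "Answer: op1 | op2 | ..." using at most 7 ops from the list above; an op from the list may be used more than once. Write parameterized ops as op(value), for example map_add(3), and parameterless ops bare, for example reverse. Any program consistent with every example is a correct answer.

map_neg | take(3) | filter_lt(6) | map_mul(2) | map_mul(3) | sum

Check, running the answer program on each example:
  [-43, 20, -17, -20] -> [43, -20, 17, 20] -> [43, -20, 17] -> [-20] -> [-40] -> [-120] -> -120
  [46, 3, 0, 12, 37, 26] -> [-46, -3, 0, -12, -37, -26] -> [-46, -3, 0] -> [-46, -3, 0] -> [-92, -6, 0] -> [-276, -18, 0] -> -294
  [21, 15, -30, -13, -32, -28, -28, 35, 44, -22] -> [-21, -15, 30, 13, 32, 28, 28, -35, -44, 22] -> [-21, -15, 30] -> [-21, -15] -> [-42, -30] -> [-126, -90] -> -216
  [-4, -46, 16, -49, 33, -43] -> [4, 46, -16, 49, -33, 43] -> [4, 46, -16] -> [4, -16] -> [8, -32] -> [24, -96] -> -72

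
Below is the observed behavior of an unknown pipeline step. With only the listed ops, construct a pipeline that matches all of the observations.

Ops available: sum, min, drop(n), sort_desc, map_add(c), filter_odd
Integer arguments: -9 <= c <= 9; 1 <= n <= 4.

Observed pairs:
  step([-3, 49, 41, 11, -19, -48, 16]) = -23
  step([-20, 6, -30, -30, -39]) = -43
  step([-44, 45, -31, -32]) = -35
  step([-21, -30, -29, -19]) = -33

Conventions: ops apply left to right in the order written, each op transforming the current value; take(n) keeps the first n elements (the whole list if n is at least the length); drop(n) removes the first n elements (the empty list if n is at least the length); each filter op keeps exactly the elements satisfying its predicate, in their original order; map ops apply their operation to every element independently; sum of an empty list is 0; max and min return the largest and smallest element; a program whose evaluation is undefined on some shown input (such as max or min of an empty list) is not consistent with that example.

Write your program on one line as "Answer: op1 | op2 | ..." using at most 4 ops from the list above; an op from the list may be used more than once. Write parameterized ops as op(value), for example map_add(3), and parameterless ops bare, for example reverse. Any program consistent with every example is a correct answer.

map_add(-4) | filter_odd | min

Check, running the answer program on each example:
  [-3, 49, 41, 11, -19, -48, 16] -> [-7, 45, 37, 7, -23, -52, 12] -> [-7, 45, 37, 7, -23] -> -23
  [-20, 6, -30, -30, -39] -> [-24, 2, -34, -34, -43] -> [-43] -> -43
  [-44, 45, -31, -32] -> [-48, 41, -35, -36] -> [41, -35] -> -35
  [-21, -30, -29, -19] -> [-25, -34, -33, -23] -> [-25, -33, -23] -> -33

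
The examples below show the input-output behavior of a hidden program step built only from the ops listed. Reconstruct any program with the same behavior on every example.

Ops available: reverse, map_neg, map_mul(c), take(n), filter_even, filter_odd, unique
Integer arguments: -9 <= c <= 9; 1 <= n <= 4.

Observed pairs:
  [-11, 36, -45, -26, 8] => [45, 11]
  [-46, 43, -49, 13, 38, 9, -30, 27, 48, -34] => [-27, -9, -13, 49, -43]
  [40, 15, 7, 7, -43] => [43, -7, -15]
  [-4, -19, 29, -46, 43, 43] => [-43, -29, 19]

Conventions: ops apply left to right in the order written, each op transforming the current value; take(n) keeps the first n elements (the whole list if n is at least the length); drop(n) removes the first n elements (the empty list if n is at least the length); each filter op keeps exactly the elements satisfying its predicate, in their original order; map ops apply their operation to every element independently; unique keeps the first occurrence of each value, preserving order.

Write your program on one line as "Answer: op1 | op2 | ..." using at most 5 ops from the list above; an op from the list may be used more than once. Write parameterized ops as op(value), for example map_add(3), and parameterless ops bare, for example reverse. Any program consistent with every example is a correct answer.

map_neg | unique | reverse | filter_odd

Check, running the answer program on each example:
  [-11, 36, -45, -26, 8] -> [11, -36, 45, 26, -8] -> [11, -36, 45, 26, -8] -> [-8, 26, 45, -36, 11] -> [45, 11]
  [-46, 43, -49, 13, 38, 9, -30, 27, 48, -34] -> [46, -43, 49, -13, -38, -9, 30, -27, -48, 34] -> [46, -43, 49, -13, -38, -9, 30, -27, -48, 34] -> [34, -48, -27, 30, -9, -38, -13, 49, -43, 46] -> [-27, -9, -13, 49, -43]
  [40, 15, 7, 7, -43] -> [-40, -15, -7, -7, 43] -> [-40, -15, -7, 43] -> [43, -7, -15, -40] -> [43, -7, -15]
  [-4, -19, 29, -46, 43, 43] -> [4, 19, -29, 46, -43, -43] -> [4, 19, -29, 46, -43] -> [-43, 46, -29, 19, 4] -> [-43, -29, 19]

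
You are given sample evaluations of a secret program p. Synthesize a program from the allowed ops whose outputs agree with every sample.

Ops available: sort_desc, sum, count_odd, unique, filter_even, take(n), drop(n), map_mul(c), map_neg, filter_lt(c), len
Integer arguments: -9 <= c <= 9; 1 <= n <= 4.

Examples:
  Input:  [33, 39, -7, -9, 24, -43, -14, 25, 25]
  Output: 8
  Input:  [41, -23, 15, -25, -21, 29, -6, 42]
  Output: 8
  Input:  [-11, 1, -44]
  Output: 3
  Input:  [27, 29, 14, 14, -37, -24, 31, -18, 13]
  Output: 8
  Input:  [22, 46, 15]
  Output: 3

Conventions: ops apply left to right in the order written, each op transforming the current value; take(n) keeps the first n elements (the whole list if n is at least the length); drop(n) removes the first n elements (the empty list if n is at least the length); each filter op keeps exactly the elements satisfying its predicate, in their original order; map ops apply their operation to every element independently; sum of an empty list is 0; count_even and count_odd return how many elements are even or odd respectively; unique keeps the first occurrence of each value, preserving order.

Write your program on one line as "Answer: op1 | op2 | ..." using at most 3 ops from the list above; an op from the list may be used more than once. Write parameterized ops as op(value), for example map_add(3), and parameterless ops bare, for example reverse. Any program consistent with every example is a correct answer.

unique | map_neg | len

Check, running the answer program on each example:
  [33, 39, -7, -9, 24, -43, -14, 25, 25] -> [33, 39, -7, -9, 24, -43, -14, 25] -> [-33, -39, 7, 9, -24, 43, 14, -25] -> 8
  [41, -23, 15, -25, -21, 29, -6, 42] -> [41, -23, 15, -25, -21, 29, -6, 42] -> [-41, 23, -15, 25, 21, -29, 6, -42] -> 8
  [-11, 1, -44] -> [-11, 1, -44] -> [11, -1, 44] -> 3
  [27, 29, 14, 14, -37, -24, 31, -18, 13] -> [27, 29, 14, -37, -24, 31, -18, 13] -> [-27, -29, -14, 37, 24, -31, 18, -13] -> 8
  [22, 46, 15] -> [22, 46, 15] -> [-22, -46, -15] -> 3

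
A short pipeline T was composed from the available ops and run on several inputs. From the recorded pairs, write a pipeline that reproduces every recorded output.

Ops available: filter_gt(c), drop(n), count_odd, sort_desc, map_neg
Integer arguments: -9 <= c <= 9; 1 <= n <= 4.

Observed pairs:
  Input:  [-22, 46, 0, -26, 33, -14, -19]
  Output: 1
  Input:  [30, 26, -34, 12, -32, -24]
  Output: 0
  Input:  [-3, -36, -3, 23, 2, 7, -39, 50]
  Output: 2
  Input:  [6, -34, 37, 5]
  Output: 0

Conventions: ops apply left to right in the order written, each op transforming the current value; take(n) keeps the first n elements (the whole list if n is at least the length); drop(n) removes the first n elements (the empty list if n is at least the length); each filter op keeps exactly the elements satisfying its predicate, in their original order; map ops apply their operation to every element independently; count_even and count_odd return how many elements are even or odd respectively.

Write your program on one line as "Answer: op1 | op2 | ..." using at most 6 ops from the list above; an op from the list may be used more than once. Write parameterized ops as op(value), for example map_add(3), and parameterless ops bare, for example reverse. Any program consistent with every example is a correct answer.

drop(4) | drop(1) | map_neg | sort_desc | count_odd

Check, running the answer program on each example:
  [-22, 46, 0, -26, 33, -14, -19] -> [33, -14, -19] -> [-14, -19] -> [14, 19] -> [19, 14] -> 1
  [30, 26, -34, 12, -32, -24] -> [-32, -24] -> [-24] -> [24] -> [24] -> 0
  [-3, -36, -3, 23, 2, 7, -39, 50] -> [2, 7, -39, 50] -> [7, -39, 50] -> [-7, 39, -50] -> [39, -7, -50] -> 2
  [6, -34, 37, 5] -> [] -> [] -> [] -> [] -> 0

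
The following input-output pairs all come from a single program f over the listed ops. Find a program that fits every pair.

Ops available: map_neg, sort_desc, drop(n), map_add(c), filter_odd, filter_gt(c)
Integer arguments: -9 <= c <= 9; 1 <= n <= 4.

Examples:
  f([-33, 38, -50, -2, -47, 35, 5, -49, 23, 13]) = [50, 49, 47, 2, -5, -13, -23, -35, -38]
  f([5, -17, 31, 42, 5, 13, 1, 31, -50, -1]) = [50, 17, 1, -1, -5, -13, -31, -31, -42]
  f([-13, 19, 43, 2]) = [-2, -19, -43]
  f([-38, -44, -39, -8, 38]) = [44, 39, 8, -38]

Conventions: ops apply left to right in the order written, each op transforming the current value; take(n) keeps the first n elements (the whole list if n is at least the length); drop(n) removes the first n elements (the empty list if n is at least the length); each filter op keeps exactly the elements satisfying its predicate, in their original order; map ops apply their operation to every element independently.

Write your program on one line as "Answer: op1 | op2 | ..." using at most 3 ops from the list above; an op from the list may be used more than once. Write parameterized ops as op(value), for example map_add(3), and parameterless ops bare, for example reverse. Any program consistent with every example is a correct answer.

map_neg | drop(1) | sort_desc

Check, running the answer program on each example:
  [-33, 38, -50, -2, -47, 35, 5, -49, 23, 13] -> [33, -38, 50, 2, 47, -35, -5, 49, -23, -13] -> [-38, 50, 2, 47, -35, -5, 49, -23, -13] -> [50, 49, 47, 2, -5, -13, -23, -35, -38]
  [5, -17, 31, 42, 5, 13, 1, 31, -50, -1] -> [-5, 17, -31, -42, -5, -13, -1, -31, 50, 1] -> [17, -31, -42, -5, -13, -1, -31, 50, 1] -> [50, 17, 1, -1, -5, -13, -31, -31, -42]
  [-13, 19, 43, 2] -> [13, -19, -43, -2] -> [-19, -43, -2] -> [-2, -19, -43]
  [-38, -44, -39, -8, 38] -> [38, 44, 39, 8, -38] -> [44, 39, 8, -38] -> [44, 39, 8, -38]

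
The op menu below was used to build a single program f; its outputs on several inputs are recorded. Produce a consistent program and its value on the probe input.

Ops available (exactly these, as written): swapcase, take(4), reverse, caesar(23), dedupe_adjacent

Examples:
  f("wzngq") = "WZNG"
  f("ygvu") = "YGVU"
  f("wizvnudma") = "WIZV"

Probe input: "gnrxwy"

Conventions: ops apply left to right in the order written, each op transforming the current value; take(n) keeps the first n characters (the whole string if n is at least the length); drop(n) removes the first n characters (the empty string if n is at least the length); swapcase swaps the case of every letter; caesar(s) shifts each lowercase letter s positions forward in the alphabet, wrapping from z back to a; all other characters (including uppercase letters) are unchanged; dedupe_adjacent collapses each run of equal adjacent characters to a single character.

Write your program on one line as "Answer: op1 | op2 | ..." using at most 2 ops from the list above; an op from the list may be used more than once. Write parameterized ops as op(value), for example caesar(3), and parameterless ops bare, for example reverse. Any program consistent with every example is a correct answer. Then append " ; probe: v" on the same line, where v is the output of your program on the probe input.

take(4) | swapcase ; probe: "GNRX"

Check, running the answer program on each example:
  "wzngq" -> "wzng" -> "WZNG"
  "ygvu" -> "ygvu" -> "YGVU"
  "wizvnudma" -> "wizv" -> "WIZV"
  probe: "gnrxwy" -> "gnrx" -> "GNRX"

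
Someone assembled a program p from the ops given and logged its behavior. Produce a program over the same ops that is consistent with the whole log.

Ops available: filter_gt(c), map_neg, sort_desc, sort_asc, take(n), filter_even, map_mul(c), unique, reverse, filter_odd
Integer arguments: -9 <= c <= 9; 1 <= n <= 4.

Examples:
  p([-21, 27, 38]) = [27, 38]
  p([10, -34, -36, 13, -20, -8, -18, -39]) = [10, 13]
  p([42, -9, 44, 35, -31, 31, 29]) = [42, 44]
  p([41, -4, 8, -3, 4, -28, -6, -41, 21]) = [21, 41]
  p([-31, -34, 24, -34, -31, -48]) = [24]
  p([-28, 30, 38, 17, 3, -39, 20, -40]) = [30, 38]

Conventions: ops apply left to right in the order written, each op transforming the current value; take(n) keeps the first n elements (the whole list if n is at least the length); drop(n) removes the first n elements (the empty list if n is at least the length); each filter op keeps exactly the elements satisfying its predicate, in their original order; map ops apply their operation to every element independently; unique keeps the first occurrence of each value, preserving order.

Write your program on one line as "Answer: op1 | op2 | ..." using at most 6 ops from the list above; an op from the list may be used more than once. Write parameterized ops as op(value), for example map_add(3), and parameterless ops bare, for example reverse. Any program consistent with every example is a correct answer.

sort_desc | unique | filter_gt(-7) | take(4) | take(2) | reverse

Check, running the answer program on each example:
  [-21, 27, 38] -> [38, 27, -21] -> [38, 27, -21] -> [38, 27] -> [38, 27] -> [38, 27] -> [27, 38]
  [10, -34, -36, 13, -20, -8, -18, -39] -> [13, 10, -8, -18, -20, -34, -36, -39] -> [13, 10, -8, -18, -20, -34, -36, -39] -> [13, 10] -> [13, 10] -> [13, 10] -> [10, 13]
  [42, -9, 44, 35, -31, 31, 29] -> [44, 42, 35, 31, 29, -9, -31] -> [44, 42, 35, 31, 29, -9, -31] -> [44, 42, 35, 31, 29] -> [44, 42, 35, 31] -> [44, 42] -> [42, 44]
  [41, -4, 8, -3, 4, -28, -6, -41, 21] -> [41, 21, 8, 4, -3, -4, -6, -28, -41] -> [41, 21, 8, 4, -3, -4, -6, -28, -41] -> [41, 21, 8, 4, -3, -4, -6] -> [41, 21, 8, 4] -> [41, 21] -> [21, 41]
  [-31, -34, 24, -34, -31, -48] -> [24, -31, -31, -34, -34, -48] -> [24, -31, -34, -48] -> [24] -> [24] -> [24] -> [24]
  [-28, 30, 38, 17, 3, -39, 20, -40] -> [38, 30, 20, 17, 3, -28, -39, -40] -> [38, 30, 20, 17, 3, -28, -39, -40] -> [38, 30, 20, 17, 3] -> [38, 30, 20, 17] -> [38, 30] -> [30, 38]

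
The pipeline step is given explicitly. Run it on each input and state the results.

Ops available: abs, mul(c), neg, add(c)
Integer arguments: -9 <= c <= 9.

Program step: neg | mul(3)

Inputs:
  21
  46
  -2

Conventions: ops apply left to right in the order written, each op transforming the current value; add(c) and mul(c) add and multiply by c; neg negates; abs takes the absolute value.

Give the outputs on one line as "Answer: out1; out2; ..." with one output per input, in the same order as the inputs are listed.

Execution, op by op:
  21 -> -21 -> -63
  46 -> -46 -> -138
  -2 -> 2 -> 6

-63; -138; 6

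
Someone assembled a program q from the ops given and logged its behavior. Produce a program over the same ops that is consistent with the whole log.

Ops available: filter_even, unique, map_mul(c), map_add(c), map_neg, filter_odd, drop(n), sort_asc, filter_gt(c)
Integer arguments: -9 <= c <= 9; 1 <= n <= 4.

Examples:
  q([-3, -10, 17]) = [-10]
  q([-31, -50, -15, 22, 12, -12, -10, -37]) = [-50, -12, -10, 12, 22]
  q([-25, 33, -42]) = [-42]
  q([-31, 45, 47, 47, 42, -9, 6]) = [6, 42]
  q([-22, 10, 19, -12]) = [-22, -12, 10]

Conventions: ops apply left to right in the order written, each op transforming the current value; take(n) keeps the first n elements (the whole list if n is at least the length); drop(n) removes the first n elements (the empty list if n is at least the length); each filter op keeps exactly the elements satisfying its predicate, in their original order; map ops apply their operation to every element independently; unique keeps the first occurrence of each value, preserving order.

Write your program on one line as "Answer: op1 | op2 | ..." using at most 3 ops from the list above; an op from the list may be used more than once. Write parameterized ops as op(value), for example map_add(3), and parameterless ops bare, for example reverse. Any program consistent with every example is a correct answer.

filter_even | sort_asc

Check, running the answer program on each example:
  [-3, -10, 17] -> [-10] -> [-10]
  [-31, -50, -15, 22, 12, -12, -10, -37] -> [-50, 22, 12, -12, -10] -> [-50, -12, -10, 12, 22]
  [-25, 33, -42] -> [-42] -> [-42]
  [-31, 45, 47, 47, 42, -9, 6] -> [42, 6] -> [6, 42]
  [-22, 10, 19, -12] -> [-22, 10, -12] -> [-22, -12, 10]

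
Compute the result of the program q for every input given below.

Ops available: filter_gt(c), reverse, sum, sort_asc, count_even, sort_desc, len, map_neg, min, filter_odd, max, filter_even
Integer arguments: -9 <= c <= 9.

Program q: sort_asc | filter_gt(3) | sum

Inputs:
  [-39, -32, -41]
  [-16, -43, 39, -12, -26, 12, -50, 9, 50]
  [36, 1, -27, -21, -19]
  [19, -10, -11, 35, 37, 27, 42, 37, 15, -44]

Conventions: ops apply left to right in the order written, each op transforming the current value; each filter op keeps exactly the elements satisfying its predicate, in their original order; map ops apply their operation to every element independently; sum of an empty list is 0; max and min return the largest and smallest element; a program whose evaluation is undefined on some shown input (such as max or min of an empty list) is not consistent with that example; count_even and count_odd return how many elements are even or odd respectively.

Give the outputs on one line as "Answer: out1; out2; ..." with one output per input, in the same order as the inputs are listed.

0; 110; 36; 212

Execution, op by op:
  [-39, -32, -41] -> [-41, -39, -32] -> [] -> 0
  [-16, -43, 39, -12, -26, 12, -50, 9, 50] -> [-50, -43, -26, -16, -12, 9, 12, 39, 50] -> [9, 12, 39, 50] -> 110
  [36, 1, -27, -21, -19] -> [-27, -21, -19, 1, 36] -> [36] -> 36
  [19, -10, -11, 35, 37, 27, 42, 37, 15, -44] -> [-44, -11, -10, 15, 19, 27, 35, 37, 37, 42] -> [15, 19, 27, 35, 37, 37, 42] -> 212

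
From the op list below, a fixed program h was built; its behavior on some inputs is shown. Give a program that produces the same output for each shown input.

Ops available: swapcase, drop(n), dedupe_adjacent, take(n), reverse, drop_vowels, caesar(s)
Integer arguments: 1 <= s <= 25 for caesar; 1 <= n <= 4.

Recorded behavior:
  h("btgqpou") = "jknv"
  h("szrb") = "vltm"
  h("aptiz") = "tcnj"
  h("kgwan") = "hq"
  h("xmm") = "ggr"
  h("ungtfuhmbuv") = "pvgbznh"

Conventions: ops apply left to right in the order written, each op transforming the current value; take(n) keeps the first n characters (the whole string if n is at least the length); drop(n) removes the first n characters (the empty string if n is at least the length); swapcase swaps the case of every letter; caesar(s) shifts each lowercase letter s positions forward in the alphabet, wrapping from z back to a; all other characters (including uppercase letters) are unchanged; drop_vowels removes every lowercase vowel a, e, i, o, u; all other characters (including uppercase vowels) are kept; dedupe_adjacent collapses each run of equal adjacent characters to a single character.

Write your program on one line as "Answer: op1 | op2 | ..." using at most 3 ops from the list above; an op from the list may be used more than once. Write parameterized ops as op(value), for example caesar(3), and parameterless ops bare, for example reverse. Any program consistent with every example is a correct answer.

reverse | caesar(20) | drop_vowels

Check, running the answer program on each example:
  "btgqpou" -> "uopqgtb" -> "oijkanv" -> "jknv"
  "szrb" -> "brzs" -> "vltm" -> "vltm"
  "aptiz" -> "zitpa" -> "tcnju" -> "tcnj"
  "kgwan" -> "nawgk" -> "huqae" -> "hq"
  "xmm" -> "mmx" -> "ggr" -> "ggr"
  "ungtfuhmbuv" -> "vubmhuftgnu" -> "povgboznaho" -> "pvgbznh"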